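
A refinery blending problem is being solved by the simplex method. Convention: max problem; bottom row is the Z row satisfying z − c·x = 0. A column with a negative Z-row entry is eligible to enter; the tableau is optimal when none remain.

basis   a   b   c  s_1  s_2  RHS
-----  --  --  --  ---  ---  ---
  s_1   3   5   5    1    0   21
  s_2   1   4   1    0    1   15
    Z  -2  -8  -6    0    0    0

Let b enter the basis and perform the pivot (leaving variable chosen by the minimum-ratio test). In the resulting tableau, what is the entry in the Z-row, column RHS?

Ratio test on column b — row 1: 21/5 = 21/5; row 2: 15/4 = 15/4. Minimum is 15/4 at row 2 (s_2 leaves); pivot element 4.
Divide row 2 by 4; eliminate column b from the other rows.
Z-row update in column RHS: 0 − (-8)·(15/4) = 30.

30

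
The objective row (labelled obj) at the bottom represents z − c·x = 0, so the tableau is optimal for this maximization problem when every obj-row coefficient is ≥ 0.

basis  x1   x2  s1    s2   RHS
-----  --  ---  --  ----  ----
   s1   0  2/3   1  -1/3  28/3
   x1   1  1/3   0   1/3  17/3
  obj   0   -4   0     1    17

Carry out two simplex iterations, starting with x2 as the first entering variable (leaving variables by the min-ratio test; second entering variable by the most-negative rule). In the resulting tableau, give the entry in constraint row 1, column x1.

1

Ratio test on column x2 — row 1: (28/3)/(2/3) = 14; row 2: (17/3)/(1/3) = 17. Minimum is 14 at row 1 (s1 leaves); pivot element 2/3.
Divide row 1 by 2/3; eliminate column x2 from the other rows.
Second iteration: most negative obj-row entry is -1 in column s2, so s2 enters.
Ratio test on column s2 — row 1: entry -1/2 ≤ 0; row 2: 1/(1/2) = 2. Minimum is 2 at row 2 (x1 leaves); pivot element 1/2.
Divide row 2 by 1/2; eliminate column s2 from the other rows.
After both pivots, the entry at constraint row 1, column x1 is 1.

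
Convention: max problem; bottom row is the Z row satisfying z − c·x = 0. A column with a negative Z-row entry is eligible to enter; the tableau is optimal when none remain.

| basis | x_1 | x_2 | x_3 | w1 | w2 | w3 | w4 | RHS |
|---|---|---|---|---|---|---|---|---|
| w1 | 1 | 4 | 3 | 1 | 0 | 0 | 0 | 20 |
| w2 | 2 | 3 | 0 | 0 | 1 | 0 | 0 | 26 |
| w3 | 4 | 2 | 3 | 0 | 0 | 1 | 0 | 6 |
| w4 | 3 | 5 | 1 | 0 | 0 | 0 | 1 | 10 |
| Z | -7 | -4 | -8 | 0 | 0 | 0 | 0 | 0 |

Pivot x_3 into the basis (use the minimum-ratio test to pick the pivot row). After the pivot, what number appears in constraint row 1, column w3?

-1

Ratio test on column x_3 — row 1: 20/3 = 20/3; row 2: entry 0 ≤ 0; row 3: 6/3 = 2; row 4: 10/1 = 10. Minimum is 2 at row 3 (w3 leaves); pivot element 3.
Divide row 3 by 3; eliminate column x_3 from the other rows.
Row 1 update in column w3: 0 − 3·(1/3) = -1.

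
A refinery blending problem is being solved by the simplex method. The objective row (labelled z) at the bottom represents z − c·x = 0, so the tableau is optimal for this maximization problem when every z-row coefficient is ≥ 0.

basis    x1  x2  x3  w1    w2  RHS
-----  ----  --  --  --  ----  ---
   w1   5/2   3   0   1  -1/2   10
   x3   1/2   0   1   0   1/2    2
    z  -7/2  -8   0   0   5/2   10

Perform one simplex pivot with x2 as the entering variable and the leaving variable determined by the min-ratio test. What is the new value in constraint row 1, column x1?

5/6

Ratio test on column x2 — row 1: 10/3 = 10/3; row 2: entry 0 ≤ 0. Minimum is 10/3 at row 1 (w1 leaves); pivot element 3.
Divide row 1 by 3; eliminate column x2 from the other rows.
In the new row 1, the x1 entry is the old entry divided by the pivot: (5/2)/3 = 5/6.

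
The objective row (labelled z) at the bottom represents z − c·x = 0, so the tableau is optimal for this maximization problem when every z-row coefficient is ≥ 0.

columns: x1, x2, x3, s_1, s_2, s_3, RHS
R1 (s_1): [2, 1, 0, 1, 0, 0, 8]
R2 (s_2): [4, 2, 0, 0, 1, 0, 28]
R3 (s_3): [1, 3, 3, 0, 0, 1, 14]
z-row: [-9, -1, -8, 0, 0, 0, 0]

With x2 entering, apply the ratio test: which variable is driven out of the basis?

Column x2 entries and ratios — s_1: 8/1 = 8; s_2: 28/2 = 14; s_3: 14/3 = 14/3.
Smallest ratio is 14/3 in the row of s_3, so s_3 leaves.

s_3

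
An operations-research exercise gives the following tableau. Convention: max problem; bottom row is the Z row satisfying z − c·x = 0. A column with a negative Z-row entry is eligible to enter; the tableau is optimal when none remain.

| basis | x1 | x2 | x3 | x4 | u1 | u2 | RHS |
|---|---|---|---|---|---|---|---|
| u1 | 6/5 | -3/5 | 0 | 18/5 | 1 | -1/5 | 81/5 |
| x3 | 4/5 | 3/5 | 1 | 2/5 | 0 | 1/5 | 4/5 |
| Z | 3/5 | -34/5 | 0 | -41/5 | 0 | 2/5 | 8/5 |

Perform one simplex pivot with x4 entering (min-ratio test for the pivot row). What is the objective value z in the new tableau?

18

Ratio test on column x4 — row 1: (81/5)/(18/5) = 9/2; row 2: (4/5)/(2/5) = 2. Minimum is 2 at row 2 (x3 leaves); pivot element 2/5.
Pivot on row 2; the Z-row RHS becomes 8/5 − (-41/5)·2 = 18.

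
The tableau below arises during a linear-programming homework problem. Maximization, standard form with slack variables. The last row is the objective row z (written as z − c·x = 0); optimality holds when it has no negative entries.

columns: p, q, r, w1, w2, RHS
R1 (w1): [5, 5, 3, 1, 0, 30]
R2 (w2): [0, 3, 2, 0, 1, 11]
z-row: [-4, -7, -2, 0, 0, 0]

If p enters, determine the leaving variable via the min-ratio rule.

Column p entries and ratios — w1: 30/5 = 6; w2: 0 ≤ 0, skip.
Smallest ratio is 6 in the row of w1, so w1 leaves.

w1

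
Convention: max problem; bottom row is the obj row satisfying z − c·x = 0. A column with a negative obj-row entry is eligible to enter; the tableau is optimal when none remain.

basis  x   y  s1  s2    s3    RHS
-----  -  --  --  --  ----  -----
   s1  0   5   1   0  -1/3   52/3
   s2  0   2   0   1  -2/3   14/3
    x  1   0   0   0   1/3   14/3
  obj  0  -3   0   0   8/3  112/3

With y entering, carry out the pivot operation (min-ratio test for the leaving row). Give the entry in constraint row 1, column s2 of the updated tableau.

-5/2

Ratio test on column y — row 1: (52/3)/5 = 52/15; row 2: (14/3)/2 = 7/3; row 3: entry 0 ≤ 0. Minimum is 7/3 at row 2 (s2 leaves); pivot element 2.
Divide row 2 by 2; eliminate column y from the other rows.
Row 1 update in column s2: 0 − 5·(1/2) = -5/2.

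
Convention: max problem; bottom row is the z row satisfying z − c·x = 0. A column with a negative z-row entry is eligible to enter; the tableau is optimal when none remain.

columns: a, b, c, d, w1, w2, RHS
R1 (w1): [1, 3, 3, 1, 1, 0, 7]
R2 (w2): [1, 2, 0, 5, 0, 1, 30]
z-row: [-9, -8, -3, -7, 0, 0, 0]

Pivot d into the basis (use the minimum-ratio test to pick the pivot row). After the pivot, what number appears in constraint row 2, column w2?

Ratio test on column d — row 1: 7/1 = 7; row 2: 30/5 = 6. Minimum is 6 at row 2 (w2 leaves); pivot element 5.
Divide row 2 by 5; eliminate column d from the other rows.
In the new row 2, the w2 entry is the old entry divided by the pivot: 1/5 = 1/5.

1/5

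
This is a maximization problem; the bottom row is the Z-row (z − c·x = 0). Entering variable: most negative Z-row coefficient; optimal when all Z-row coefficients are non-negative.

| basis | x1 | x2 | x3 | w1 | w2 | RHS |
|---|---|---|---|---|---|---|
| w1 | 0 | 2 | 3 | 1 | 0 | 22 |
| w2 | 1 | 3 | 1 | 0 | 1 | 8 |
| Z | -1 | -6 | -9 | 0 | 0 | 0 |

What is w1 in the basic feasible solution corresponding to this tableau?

w1 is basic (row 1); its value is the RHS of that row, 22.

22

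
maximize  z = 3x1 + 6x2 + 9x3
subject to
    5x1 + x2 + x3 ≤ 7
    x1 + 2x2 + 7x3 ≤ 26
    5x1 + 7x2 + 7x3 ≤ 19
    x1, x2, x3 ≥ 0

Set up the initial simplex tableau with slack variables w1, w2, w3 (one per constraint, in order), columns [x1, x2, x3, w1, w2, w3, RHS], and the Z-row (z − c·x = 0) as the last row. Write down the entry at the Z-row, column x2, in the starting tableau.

The Z-row carries the negated objective coefficients: the x2 entry is -6.

-6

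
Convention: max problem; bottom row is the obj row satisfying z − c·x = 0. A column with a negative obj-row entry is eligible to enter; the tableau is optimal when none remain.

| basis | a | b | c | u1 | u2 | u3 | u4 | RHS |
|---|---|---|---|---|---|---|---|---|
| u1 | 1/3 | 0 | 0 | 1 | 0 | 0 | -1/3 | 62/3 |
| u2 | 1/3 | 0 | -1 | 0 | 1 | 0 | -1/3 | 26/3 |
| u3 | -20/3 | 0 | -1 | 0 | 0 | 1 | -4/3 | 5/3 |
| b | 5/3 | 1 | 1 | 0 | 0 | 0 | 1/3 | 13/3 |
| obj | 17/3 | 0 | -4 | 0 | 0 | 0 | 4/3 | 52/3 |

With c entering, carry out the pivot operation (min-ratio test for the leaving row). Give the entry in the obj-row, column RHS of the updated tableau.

104/3

Ratio test on column c — row 1: entry 0 ≤ 0; row 2: entry -1 ≤ 0; row 3: entry -1 ≤ 0; row 4: (13/3)/1 = 13/3. Minimum is 13/3 at row 4 (b leaves); pivot element 1.
Divide row 4 by 1; eliminate column c from the other rows.
obj-row update in column RHS: 52/3 − (-4)·(13/3) = 104/3.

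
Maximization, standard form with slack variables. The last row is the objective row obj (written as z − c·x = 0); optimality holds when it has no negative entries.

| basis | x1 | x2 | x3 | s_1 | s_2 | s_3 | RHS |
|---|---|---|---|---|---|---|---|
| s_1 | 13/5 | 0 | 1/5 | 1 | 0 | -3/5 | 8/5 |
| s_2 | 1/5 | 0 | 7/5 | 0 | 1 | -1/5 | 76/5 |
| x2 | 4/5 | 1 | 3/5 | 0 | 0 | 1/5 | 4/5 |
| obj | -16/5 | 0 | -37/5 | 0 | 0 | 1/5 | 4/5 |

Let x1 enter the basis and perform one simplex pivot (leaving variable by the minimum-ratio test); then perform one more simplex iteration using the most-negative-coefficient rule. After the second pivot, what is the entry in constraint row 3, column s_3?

Ratio test on column x1 — row 1: (8/5)/(13/5) = 8/13; row 2: (76/5)/(1/5) = 76; row 3: (4/5)/(4/5) = 1. Minimum is 8/13 at row 1 (s_1 leaves); pivot element 13/5.
Divide row 1 by 13/5; eliminate column x1 from the other rows.
Second iteration: most negative obj-row entry is -93/13 in column x3, so x3 enters.
Ratio test on column x3 — row 1: (8/13)/(1/13) = 8; row 2: (196/13)/(18/13) = 98/9; row 3: (4/13)/(7/13) = 4/7. Minimum is 4/7 at row 3 (x2 leaves); pivot element 7/13.
Divide row 3 by 7/13; eliminate column x3 from the other rows.
After both pivots, the entry at constraint row 3, column s_3 is 5/7.

5/7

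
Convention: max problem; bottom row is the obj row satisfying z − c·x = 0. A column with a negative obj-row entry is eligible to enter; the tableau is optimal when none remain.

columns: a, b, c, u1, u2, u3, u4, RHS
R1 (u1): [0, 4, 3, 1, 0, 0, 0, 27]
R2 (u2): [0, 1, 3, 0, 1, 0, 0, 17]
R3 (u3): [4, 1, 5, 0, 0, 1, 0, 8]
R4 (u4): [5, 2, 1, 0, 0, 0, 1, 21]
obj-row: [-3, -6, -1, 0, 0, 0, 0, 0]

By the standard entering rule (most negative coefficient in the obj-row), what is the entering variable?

b

Negative obj-row entries: a: -3, b: -6, c: -1.
The most negative is -6 in column b, so b enters.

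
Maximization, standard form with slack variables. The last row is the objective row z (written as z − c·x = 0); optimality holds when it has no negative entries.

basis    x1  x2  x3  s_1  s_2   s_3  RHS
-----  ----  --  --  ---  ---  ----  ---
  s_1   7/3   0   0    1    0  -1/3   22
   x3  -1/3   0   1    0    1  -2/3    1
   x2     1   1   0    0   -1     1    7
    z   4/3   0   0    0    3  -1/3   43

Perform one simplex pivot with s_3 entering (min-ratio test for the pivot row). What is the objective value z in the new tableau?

Ratio test on column s_3 — row 1: entry -1/3 ≤ 0; row 2: entry -2/3 ≤ 0; row 3: 7/1 = 7. Minimum is 7 at row 3 (x2 leaves); pivot element 1.
Pivot on row 3; the z-row RHS becomes 43 − (-1/3)·7 = 136/3.

136/3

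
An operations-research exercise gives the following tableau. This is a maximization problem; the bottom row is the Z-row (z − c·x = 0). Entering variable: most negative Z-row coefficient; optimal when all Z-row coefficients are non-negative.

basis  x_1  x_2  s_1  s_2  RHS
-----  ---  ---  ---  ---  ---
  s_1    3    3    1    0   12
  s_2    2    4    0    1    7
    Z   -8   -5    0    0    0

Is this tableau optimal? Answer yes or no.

The Z-row has a negative entry -8 in column x_1, so it is not optimal.

no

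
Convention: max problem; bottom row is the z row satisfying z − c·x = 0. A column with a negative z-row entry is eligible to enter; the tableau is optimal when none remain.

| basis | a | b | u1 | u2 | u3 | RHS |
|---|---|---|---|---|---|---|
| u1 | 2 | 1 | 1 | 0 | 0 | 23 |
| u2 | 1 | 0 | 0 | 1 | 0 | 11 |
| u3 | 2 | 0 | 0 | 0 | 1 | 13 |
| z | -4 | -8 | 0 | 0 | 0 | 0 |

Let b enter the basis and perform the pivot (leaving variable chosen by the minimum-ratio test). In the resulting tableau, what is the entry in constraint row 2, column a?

1

Ratio test on column b — row 1: 23/1 = 23; row 2: entry 0 ≤ 0; row 3: entry 0 ≤ 0. Minimum is 23 at row 1 (u1 leaves); pivot element 1.
Divide row 1 by 1; eliminate column b from the other rows.
Row 2 update in column a: 1 − 0·2 = 1.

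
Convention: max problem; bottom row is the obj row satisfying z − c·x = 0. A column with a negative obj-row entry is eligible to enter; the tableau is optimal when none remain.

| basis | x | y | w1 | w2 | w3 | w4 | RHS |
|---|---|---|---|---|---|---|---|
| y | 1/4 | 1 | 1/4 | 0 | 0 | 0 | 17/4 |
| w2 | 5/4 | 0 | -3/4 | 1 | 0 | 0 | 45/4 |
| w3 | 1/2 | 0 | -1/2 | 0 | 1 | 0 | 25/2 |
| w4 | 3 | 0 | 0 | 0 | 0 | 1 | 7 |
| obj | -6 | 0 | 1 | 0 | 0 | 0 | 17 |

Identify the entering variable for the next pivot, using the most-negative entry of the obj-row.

x

Negative obj-row entries: x: -6.
The most negative is -6 in column x, so x enters.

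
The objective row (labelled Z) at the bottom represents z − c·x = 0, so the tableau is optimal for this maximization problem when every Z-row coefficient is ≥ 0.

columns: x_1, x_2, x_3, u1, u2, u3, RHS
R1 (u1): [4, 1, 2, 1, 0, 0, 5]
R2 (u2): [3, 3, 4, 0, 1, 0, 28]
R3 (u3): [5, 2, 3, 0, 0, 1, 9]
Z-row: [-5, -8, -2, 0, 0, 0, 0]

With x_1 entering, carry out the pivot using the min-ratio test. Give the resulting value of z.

Ratio test on column x_1 — row 1: 5/4 = 5/4; row 2: 28/3 = 28/3; row 3: 9/5 = 9/5. Minimum is 5/4 at row 1 (u1 leaves); pivot element 4.
Pivot on row 1; the Z-row RHS becomes 0 − (-5)·(5/4) = 25/4.

25/4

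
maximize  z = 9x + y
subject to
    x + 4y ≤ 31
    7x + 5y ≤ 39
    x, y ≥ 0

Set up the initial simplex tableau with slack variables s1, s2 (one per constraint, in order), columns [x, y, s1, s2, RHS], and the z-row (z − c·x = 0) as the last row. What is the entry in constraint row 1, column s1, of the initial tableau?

1

Slack s1 belongs to constraint 1; its column is the unit vector e_1, so the entry in row 1 is 1.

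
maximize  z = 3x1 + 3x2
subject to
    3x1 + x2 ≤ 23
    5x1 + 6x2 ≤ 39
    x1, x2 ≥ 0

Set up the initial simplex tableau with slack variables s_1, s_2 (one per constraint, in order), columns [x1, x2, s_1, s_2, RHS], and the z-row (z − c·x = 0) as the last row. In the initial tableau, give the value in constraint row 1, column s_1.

Slack s_1 belongs to constraint 1; its column is the unit vector e_1, so the entry in row 1 is 1.

1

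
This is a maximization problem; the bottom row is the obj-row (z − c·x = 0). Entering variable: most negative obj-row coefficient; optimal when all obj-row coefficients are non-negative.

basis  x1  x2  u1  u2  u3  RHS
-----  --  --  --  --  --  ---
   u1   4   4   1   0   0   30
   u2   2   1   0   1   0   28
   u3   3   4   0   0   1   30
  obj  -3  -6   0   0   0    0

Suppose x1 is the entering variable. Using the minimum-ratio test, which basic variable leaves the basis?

u1

Column x1 entries and ratios — u1: 30/4 = 15/2; u2: 28/2 = 14; u3: 30/3 = 10.
Smallest ratio is 15/2 in the row of u1, so u1 leaves.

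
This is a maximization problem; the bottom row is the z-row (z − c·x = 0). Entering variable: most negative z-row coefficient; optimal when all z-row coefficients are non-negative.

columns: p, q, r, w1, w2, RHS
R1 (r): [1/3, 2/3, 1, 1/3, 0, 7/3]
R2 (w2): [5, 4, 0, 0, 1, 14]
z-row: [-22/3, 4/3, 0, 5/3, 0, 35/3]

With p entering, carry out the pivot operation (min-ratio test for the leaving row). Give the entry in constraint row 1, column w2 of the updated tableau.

-1/15

Ratio test on column p — row 1: (7/3)/(1/3) = 7; row 2: 14/5 = 14/5. Minimum is 14/5 at row 2 (w2 leaves); pivot element 5.
Divide row 2 by 5; eliminate column p from the other rows.
Row 1 update in column w2: 0 − (1/3)·(1/5) = -1/15.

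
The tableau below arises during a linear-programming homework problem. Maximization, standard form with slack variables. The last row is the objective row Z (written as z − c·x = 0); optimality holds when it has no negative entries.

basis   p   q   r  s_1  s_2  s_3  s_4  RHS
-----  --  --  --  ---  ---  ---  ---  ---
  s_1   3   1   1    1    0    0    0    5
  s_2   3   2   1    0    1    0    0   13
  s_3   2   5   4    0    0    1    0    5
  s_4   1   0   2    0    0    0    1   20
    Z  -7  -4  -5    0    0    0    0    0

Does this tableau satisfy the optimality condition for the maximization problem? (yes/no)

The Z-row has a negative entry -7 in column p, so it is not optimal.

no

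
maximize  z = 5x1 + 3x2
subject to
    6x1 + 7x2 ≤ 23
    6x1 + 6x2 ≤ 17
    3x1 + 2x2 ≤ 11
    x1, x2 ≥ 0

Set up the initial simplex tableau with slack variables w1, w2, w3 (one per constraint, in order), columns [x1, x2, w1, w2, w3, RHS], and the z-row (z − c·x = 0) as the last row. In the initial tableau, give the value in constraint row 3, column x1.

Constraint 3 has coefficient 3 on x1.

3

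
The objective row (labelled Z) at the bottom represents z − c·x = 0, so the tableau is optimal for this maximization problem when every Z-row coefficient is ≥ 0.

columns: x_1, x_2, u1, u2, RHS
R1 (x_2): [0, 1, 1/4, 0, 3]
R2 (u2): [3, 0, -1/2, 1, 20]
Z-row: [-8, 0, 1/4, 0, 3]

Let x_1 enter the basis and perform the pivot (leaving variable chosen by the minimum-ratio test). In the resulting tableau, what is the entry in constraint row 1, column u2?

0

Ratio test on column x_1 — row 1: entry 0 ≤ 0; row 2: 20/3 = 20/3. Minimum is 20/3 at row 2 (u2 leaves); pivot element 3.
Divide row 2 by 3; eliminate column x_1 from the other rows.
Row 1 update in column u2: 0 − 0·(1/3) = 0.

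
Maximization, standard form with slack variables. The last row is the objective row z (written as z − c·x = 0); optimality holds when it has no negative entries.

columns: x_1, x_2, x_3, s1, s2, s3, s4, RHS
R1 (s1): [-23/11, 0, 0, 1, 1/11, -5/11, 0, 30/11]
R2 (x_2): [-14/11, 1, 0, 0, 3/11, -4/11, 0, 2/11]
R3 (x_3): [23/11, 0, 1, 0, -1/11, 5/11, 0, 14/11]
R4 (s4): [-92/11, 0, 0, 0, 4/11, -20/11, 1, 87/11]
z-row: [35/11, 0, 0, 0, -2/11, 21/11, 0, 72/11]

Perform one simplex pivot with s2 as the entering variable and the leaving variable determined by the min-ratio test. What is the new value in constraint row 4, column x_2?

-4/3

Ratio test on column s2 — row 1: (30/11)/(1/11) = 30; row 2: (2/11)/(3/11) = 2/3; row 3: entry -1/11 ≤ 0; row 4: (87/11)/(4/11) = 87/4. Minimum is 2/3 at row 2 (x_2 leaves); pivot element 3/11.
Divide row 2 by 3/11; eliminate column s2 from the other rows.
Row 4 update in column x_2: 0 − (4/11)·(11/3) = -4/3.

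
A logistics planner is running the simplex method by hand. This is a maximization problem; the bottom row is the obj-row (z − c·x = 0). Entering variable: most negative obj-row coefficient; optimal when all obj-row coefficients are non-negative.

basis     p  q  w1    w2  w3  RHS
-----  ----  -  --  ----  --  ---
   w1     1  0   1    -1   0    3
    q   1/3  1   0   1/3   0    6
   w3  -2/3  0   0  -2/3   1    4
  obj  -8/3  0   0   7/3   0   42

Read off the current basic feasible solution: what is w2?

w2 is not in the basis, so in the current basic feasible solution w2 = 0.

0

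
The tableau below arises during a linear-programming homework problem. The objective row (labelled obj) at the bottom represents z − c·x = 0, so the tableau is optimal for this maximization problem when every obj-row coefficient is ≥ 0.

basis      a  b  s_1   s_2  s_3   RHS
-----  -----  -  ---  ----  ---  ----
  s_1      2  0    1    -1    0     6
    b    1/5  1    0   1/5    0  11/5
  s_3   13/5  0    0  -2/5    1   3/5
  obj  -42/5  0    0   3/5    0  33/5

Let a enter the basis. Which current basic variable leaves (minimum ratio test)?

Column a entries and ratios — s_1: 6/2 = 3; b: (11/5)/(1/5) = 11; s_3: (3/5)/(13/5) = 3/13.
Smallest ratio is 3/13 in the row of s_3, so s_3 leaves.

s_3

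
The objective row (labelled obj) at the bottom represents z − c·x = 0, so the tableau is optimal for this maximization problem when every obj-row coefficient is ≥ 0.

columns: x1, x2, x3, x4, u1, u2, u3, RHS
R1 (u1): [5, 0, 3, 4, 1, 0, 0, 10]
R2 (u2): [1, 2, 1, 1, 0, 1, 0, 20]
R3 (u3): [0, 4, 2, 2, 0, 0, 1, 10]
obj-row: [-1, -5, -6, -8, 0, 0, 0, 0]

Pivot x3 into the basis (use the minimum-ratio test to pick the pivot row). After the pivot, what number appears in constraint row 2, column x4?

Ratio test on column x3 — row 1: 10/3 = 10/3; row 2: 20/1 = 20; row 3: 10/2 = 5. Minimum is 10/3 at row 1 (u1 leaves); pivot element 3.
Divide row 1 by 3; eliminate column x3 from the other rows.
Row 2 update in column x4: 1 − 1·(4/3) = -1/3.

-1/3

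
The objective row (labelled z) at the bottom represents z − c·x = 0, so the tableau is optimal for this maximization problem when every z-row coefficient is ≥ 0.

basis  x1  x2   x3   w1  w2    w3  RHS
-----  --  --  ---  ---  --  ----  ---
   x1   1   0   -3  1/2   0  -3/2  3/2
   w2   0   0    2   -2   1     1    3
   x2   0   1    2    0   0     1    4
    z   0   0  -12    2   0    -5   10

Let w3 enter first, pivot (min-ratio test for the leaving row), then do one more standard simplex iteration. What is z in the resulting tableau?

29

Ratio test on column w3 — row 1: entry -3/2 ≤ 0; row 2: 3/1 = 3; row 3: 4/1 = 4. Minimum is 3 at row 2 (w2 leaves); pivot element 1.
Pivot on row 2; the z-row RHS becomes 10 − (-5)·3 = 25.
Next entering variable (most negative z-row entry -8): w1.
Ratio test on column w1 — row 1: entry -5/2 ≤ 0; row 2: entry -2 ≤ 0; row 3: 1/2 = 1/2. Minimum is 1/2 at row 3 (x2 leaves); pivot element 2.
After the second pivot the z-row RHS is 25 − (-8)·(1/2) = 29.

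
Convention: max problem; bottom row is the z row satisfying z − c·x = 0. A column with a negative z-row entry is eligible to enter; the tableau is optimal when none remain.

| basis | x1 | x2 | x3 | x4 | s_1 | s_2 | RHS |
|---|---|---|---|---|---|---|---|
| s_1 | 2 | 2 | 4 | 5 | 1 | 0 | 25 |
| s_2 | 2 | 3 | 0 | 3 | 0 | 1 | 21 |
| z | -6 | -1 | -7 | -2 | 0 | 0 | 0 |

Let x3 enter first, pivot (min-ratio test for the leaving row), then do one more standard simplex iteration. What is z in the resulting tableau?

70

Ratio test on column x3 — row 1: 25/4 = 25/4; row 2: entry 0 ≤ 0. Minimum is 25/4 at row 1 (s_1 leaves); pivot element 4.
Pivot on row 1; the z-row RHS becomes 0 − (-7)·(25/4) = 175/4.
Next entering variable (most negative z-row entry -5/2): x1.
Ratio test on column x1 — row 1: (25/4)/(1/2) = 25/2; row 2: 21/2 = 21/2. Minimum is 21/2 at row 2 (s_2 leaves); pivot element 2.
After the second pivot the z-row RHS is 175/4 − (-5/2)·(21/2) = 70.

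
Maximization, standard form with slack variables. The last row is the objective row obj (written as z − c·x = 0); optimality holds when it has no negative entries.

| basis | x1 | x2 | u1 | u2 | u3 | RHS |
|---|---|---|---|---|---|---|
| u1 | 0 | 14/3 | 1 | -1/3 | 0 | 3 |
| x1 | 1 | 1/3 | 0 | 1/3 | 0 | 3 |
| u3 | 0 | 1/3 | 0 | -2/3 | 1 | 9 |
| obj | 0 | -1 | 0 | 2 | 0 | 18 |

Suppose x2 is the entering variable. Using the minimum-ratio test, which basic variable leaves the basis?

u1

Column x2 entries and ratios — u1: 3/(14/3) = 9/14; x1: 3/(1/3) = 9; u3: 9/(1/3) = 27.
Smallest ratio is 9/14 in the row of u1, so u1 leaves.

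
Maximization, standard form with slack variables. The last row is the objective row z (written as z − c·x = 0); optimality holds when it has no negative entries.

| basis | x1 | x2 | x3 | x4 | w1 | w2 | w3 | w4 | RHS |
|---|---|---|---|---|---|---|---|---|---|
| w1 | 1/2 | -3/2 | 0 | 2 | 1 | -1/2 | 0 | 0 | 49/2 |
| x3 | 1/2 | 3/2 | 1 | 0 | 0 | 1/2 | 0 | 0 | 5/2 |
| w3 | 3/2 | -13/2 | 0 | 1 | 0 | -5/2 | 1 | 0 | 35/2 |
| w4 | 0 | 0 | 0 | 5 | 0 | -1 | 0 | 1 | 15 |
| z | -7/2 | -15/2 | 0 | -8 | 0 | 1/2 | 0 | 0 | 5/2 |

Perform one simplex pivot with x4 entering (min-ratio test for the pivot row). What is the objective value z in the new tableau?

53/2

Ratio test on column x4 — row 1: (49/2)/2 = 49/4; row 2: entry 0 ≤ 0; row 3: (35/2)/1 = 35/2; row 4: 15/5 = 3. Minimum is 3 at row 4 (w4 leaves); pivot element 5.
Pivot on row 4; the z-row RHS becomes 5/2 − (-8)·3 = 53/2.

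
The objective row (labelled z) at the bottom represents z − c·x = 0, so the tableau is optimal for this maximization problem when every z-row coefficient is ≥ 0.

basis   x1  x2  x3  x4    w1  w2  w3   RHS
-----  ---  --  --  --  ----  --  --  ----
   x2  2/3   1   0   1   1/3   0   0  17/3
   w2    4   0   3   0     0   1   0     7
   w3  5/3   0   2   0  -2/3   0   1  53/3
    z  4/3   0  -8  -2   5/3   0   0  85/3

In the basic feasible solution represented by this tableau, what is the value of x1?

x1 is not in the basis, so in the current basic feasible solution x1 = 0.

0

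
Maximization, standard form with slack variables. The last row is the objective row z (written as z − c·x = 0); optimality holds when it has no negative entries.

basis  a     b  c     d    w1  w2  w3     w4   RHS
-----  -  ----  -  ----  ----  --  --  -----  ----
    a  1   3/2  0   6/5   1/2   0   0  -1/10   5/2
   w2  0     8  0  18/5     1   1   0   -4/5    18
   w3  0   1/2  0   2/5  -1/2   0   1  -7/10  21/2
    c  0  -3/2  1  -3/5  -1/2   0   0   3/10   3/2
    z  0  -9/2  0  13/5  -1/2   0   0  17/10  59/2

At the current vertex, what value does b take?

b is not in the basis, so in the current basic feasible solution b = 0.

0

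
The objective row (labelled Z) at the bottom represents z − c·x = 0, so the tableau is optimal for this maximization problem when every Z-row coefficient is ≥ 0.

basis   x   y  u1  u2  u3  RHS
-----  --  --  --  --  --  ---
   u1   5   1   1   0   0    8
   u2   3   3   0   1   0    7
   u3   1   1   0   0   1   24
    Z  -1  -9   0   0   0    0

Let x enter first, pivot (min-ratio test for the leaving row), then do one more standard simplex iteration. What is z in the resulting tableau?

Ratio test on column x — row 1: 8/5 = 8/5; row 2: 7/3 = 7/3; row 3: 24/1 = 24. Minimum is 8/5 at row 1 (u1 leaves); pivot element 5.
Pivot on row 1; the Z-row RHS becomes 0 − (-1)·(8/5) = 8/5.
Next entering variable (most negative Z-row entry -44/5): y.
Ratio test on column y — row 1: (8/5)/(1/5) = 8; row 2: (11/5)/(12/5) = 11/12; row 3: (112/5)/(4/5) = 28. Minimum is 11/12 at row 2 (u2 leaves); pivot element 12/5.
After the second pivot the Z-row RHS is 8/5 − (-44/5)·(11/12) = 29/3.

29/3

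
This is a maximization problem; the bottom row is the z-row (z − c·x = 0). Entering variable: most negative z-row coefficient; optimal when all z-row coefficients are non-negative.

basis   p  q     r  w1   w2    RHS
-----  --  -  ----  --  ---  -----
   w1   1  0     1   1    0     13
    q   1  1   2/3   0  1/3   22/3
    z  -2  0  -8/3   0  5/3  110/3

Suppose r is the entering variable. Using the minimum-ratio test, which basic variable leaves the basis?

q

Column r entries and ratios — w1: 13/1 = 13; q: (22/3)/(2/3) = 11.
Smallest ratio is 11 in the row of q, so q leaves.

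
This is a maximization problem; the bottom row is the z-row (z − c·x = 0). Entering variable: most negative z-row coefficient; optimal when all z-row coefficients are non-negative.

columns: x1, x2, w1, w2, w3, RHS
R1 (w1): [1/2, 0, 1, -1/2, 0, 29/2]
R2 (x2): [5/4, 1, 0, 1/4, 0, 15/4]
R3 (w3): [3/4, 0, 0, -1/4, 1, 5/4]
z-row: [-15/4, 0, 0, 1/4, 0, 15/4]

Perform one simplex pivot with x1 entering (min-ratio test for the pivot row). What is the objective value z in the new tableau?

Ratio test on column x1 — row 1: (29/2)/(1/2) = 29; row 2: (15/4)/(5/4) = 3; row 3: (5/4)/(3/4) = 5/3. Minimum is 5/3 at row 3 (w3 leaves); pivot element 3/4.
Pivot on row 3; the z-row RHS becomes 15/4 − (-15/4)·(5/3) = 10.

10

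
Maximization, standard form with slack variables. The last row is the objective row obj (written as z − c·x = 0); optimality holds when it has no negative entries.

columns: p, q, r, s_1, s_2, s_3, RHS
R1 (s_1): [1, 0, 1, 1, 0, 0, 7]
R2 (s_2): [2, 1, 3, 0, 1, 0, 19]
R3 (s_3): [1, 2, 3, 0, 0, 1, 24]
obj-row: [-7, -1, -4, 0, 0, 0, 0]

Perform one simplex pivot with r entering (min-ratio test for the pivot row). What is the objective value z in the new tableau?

76/3

Ratio test on column r — row 1: 7/1 = 7; row 2: 19/3 = 19/3; row 3: 24/3 = 8. Minimum is 19/3 at row 2 (s_2 leaves); pivot element 3.
Pivot on row 2; the obj-row RHS becomes 0 − (-4)·(19/3) = 76/3.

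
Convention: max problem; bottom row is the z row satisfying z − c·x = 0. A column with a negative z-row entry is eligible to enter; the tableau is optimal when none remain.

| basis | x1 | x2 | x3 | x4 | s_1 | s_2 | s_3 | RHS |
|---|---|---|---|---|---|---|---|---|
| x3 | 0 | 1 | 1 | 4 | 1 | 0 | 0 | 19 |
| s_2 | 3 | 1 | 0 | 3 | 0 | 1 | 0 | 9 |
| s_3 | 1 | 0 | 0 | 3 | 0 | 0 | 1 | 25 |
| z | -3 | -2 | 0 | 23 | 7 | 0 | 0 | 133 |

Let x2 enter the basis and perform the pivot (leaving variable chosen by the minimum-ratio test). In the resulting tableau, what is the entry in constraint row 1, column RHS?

10

Ratio test on column x2 — row 1: 19/1 = 19; row 2: 9/1 = 9; row 3: entry 0 ≤ 0. Minimum is 9 at row 2 (s_2 leaves); pivot element 1.
Divide row 2 by 1; eliminate column x2 from the other rows.
Row 1 update in column RHS: 19 − 1·9 = 10.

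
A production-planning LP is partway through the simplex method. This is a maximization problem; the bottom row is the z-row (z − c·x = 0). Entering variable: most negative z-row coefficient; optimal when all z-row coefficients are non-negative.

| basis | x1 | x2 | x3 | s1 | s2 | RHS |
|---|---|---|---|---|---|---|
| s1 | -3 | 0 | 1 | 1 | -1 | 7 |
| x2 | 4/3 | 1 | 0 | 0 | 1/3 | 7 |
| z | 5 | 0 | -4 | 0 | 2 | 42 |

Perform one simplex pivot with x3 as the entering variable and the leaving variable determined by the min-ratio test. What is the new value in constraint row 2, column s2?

1/3

Ratio test on column x3 — row 1: 7/1 = 7; row 2: entry 0 ≤ 0. Minimum is 7 at row 1 (s1 leaves); pivot element 1.
Divide row 1 by 1; eliminate column x3 from the other rows.
Row 2 update in column s2: 1/3 − 0·(-1) = 1/3.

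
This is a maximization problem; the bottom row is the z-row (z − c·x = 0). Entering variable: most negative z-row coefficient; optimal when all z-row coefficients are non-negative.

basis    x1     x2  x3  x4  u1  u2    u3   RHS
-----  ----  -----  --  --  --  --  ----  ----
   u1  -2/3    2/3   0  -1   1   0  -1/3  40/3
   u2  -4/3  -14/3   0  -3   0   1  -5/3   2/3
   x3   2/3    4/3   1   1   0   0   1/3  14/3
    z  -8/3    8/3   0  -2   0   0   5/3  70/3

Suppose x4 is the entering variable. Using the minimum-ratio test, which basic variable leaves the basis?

Column x4 entries and ratios — u1: -1 ≤ 0, skip; u2: -3 ≤ 0, skip; x3: (14/3)/1 = 14/3.
Smallest ratio is 14/3 in the row of x3, so x3 leaves.

x3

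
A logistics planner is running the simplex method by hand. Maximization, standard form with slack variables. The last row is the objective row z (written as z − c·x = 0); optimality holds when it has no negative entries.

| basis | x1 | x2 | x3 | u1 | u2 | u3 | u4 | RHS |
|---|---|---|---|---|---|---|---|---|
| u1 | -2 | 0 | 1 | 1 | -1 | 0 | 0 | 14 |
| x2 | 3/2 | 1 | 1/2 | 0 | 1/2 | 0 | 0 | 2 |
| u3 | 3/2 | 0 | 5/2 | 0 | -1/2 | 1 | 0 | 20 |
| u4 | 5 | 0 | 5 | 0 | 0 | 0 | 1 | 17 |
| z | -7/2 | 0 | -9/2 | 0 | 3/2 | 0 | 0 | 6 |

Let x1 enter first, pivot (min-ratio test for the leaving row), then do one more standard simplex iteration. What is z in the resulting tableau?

21

Ratio test on column x1 — row 1: entry -2 ≤ 0; row 2: 2/(3/2) = 4/3; row 3: 20/(3/2) = 40/3; row 4: 17/5 = 17/5. Minimum is 4/3 at row 2 (x2 leaves); pivot element 3/2.
Pivot on row 2; the z-row RHS becomes 6 − (-7/2)·(4/3) = 32/3.
Next entering variable (most negative z-row entry -10/3): x3.
Ratio test on column x3 — row 1: (50/3)/(5/3) = 10; row 2: (4/3)/(1/3) = 4; row 3: 18/2 = 9; row 4: (31/3)/(10/3) = 31/10. Minimum is 31/10 at row 4 (u4 leaves); pivot element 10/3.
After the second pivot the z-row RHS is 32/3 − (-10/3)·(31/10) = 21.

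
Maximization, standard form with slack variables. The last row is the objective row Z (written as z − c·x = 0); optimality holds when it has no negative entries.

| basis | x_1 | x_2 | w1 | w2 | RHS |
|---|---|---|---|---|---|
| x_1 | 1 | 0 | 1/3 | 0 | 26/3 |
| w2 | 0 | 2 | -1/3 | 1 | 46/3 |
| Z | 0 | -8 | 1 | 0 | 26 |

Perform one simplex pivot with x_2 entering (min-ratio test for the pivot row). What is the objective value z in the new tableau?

Ratio test on column x_2 — row 1: entry 0 ≤ 0; row 2: (46/3)/2 = 23/3. Minimum is 23/3 at row 2 (w2 leaves); pivot element 2.
Pivot on row 2; the Z-row RHS becomes 26 − (-8)·(23/3) = 262/3.

262/3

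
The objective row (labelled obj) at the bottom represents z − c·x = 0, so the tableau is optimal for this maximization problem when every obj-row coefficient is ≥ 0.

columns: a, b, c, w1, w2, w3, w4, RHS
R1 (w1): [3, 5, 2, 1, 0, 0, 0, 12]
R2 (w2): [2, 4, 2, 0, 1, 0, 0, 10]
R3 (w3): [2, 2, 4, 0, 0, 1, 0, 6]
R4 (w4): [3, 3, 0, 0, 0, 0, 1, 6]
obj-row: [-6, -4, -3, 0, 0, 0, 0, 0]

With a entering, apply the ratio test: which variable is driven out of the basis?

Column a entries and ratios — w1: 12/3 = 4; w2: 10/2 = 5; w3: 6/2 = 3; w4: 6/3 = 2.
Smallest ratio is 2 in the row of w4, so w4 leaves.

w4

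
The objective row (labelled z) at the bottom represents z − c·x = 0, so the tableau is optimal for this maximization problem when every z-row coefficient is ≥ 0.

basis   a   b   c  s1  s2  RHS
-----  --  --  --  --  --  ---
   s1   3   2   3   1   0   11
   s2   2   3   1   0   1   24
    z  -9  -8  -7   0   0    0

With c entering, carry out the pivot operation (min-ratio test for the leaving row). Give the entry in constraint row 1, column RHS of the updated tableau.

11/3

Ratio test on column c — row 1: 11/3 = 11/3; row 2: 24/1 = 24. Minimum is 11/3 at row 1 (s1 leaves); pivot element 3.
Divide row 1 by 3; eliminate column c from the other rows.
In the new row 1, the RHS entry is the old entry divided by the pivot: 11/3 = 11/3.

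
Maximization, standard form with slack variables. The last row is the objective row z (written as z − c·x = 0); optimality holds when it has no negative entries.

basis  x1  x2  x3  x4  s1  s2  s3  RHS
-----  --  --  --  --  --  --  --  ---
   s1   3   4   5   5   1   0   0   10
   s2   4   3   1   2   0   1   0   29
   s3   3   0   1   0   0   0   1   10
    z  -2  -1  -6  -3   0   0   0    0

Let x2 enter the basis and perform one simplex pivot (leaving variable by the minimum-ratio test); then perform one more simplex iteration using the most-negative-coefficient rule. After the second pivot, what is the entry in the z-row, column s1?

6/5

Ratio test on column x2 — row 1: 10/4 = 5/2; row 2: 29/3 = 29/3; row 3: entry 0 ≤ 0. Minimum is 5/2 at row 1 (s1 leaves); pivot element 4.
Divide row 1 by 4; eliminate column x2 from the other rows.
Second iteration: most negative z-row entry is -19/4 in column x3, so x3 enters.
Ratio test on column x3 — row 1: (5/2)/(5/4) = 2; row 2: entry -11/4 ≤ 0; row 3: 10/1 = 10. Minimum is 2 at row 1 (x2 leaves); pivot element 5/4.
Divide row 1 by 5/4; eliminate column x3 from the other rows.
After both pivots, the entry at the z-row, column s1 is 6/5.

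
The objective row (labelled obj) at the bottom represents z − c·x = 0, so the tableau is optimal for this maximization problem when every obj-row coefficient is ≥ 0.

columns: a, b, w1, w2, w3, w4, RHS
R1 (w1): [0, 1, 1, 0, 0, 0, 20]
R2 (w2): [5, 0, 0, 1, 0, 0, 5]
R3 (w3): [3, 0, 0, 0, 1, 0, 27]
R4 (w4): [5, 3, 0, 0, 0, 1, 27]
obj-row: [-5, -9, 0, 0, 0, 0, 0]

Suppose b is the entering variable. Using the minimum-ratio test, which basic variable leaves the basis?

Column b entries and ratios — w1: 20/1 = 20; w2: 0 ≤ 0, skip; w3: 0 ≤ 0, skip; w4: 27/3 = 9.
Smallest ratio is 9 in the row of w4, so w4 leaves.

w4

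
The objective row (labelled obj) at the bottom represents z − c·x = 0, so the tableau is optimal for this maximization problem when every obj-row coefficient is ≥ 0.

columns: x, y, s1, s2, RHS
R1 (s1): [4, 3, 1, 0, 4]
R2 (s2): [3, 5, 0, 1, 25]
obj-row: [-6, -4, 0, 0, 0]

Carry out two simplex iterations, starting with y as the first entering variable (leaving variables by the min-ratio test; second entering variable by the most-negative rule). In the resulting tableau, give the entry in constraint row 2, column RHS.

22

Ratio test on column y — row 1: 4/3 = 4/3; row 2: 25/5 = 5. Minimum is 4/3 at row 1 (s1 leaves); pivot element 3.
Divide row 1 by 3; eliminate column y from the other rows.
Second iteration: most negative obj-row entry is -2/3 in column x, so x enters.
Ratio test on column x — row 1: (4/3)/(4/3) = 1; row 2: entry -11/3 ≤ 0. Minimum is 1 at row 1 (y leaves); pivot element 4/3.
Divide row 1 by 4/3; eliminate column x from the other rows.
After both pivots, the entry at constraint row 2, column RHS is 22.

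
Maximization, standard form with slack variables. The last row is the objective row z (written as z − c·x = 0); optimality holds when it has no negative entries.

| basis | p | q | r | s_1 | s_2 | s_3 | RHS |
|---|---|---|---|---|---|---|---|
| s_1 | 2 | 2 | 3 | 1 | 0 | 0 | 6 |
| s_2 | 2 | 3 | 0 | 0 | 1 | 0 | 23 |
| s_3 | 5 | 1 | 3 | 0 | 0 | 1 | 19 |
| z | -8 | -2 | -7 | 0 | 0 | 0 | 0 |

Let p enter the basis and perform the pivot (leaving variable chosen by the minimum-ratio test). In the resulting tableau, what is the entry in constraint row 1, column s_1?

Ratio test on column p — row 1: 6/2 = 3; row 2: 23/2 = 23/2; row 3: 19/5 = 19/5. Minimum is 3 at row 1 (s_1 leaves); pivot element 2.
Divide row 1 by 2; eliminate column p from the other rows.
In the new row 1, the s_1 entry is the old entry divided by the pivot: 1/2 = 1/2.

1/2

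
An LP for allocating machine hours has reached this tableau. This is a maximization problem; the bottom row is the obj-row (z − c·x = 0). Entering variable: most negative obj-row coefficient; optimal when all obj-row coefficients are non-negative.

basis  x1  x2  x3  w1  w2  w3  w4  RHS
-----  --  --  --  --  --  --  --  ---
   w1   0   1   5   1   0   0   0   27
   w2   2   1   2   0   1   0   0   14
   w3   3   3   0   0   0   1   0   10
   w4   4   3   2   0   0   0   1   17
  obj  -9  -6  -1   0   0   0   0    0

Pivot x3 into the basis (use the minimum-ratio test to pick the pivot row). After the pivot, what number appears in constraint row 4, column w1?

Ratio test on column x3 — row 1: 27/5 = 27/5; row 2: 14/2 = 7; row 3: entry 0 ≤ 0; row 4: 17/2 = 17/2. Minimum is 27/5 at row 1 (w1 leaves); pivot element 5.
Divide row 1 by 5; eliminate column x3 from the other rows.
Row 4 update in column w1: 0 − 2·(1/5) = -2/5.

-2/5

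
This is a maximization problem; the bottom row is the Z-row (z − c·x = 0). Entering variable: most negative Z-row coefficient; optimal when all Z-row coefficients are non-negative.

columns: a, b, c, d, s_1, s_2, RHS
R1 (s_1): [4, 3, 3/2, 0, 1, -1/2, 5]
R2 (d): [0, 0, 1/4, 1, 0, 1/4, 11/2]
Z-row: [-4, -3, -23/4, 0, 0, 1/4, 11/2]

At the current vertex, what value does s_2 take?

s_2 is not in the basis, so in the current basic feasible solution s_2 = 0.

0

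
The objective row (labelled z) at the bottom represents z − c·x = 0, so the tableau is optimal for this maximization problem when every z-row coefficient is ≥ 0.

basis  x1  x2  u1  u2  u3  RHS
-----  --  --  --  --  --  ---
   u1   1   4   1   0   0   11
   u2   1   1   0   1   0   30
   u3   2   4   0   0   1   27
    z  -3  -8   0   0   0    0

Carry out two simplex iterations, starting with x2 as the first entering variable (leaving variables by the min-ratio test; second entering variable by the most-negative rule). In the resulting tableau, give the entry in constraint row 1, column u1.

1

Ratio test on column x2 — row 1: 11/4 = 11/4; row 2: 30/1 = 30; row 3: 27/4 = 27/4. Minimum is 11/4 at row 1 (u1 leaves); pivot element 4.
Divide row 1 by 4; eliminate column x2 from the other rows.
Second iteration: most negative z-row entry is -1 in column x1, so x1 enters.
Ratio test on column x1 — row 1: (11/4)/(1/4) = 11; row 2: (109/4)/(3/4) = 109/3; row 3: 16/1 = 16. Minimum is 11 at row 1 (x2 leaves); pivot element 1/4.
Divide row 1 by 1/4; eliminate column x1 from the other rows.
After both pivots, the entry at constraint row 1, column u1 is 1.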